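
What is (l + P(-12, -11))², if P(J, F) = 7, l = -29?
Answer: 484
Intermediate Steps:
(l + P(-12, -11))² = (-29 + 7)² = (-22)² = 484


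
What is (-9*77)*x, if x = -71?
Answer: 49203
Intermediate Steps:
(-9*77)*x = -9*77*(-71) = -693*(-71) = 49203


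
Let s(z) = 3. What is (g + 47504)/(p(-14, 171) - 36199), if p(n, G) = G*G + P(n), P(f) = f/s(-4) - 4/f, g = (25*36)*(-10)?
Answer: -404292/73105 ≈ -5.5303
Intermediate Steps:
g = -9000 (g = 900*(-10) = -9000)
P(f) = -4/f + f/3 (P(f) = f/3 - 4/f = -4/f + f/3)
p(n, G) = G² - 4/n + n/3 (p(n, G) = G*G + (-4/n + n/3) = G² + (-4/n + n/3) = G² - 4/n + n/3)
(g + 47504)/(p(-14, 171) - 36199) = (-9000 + 47504)/((171² - 4/(-14) + (⅓)*(-14)) - 36199) = 38504/((29241 - 4*(-1/14) - 14/3) - 36199) = 38504/((29241 + 2/7 - 14/3) - 36199) = 38504/(613969/21 - 36199) = 38504/(-146210/21) = 38504*(-21/146210) = -404292/73105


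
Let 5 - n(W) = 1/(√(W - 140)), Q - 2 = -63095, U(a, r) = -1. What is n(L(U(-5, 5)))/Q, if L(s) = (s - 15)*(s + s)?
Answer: -5/63093 - I*√3/1135674 ≈ -7.9248e-5 - 1.5251e-6*I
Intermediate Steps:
Q = -63093 (Q = 2 - 63095 = -63093)
L(s) = 2*s*(-15 + s) (L(s) = (-15 + s)*(2*s) = 2*s*(-15 + s))
n(W) = 5 - 1/√(-140 + W) (n(W) = 5 - 1/(√(W - 140)) = 5 - 1/(√(-140 + W)) = 5 - 1/√(-140 + W))
n(L(U(-5, 5)))/Q = (5 - 1/√(-140 + 2*(-1)*(-15 - 1)))/(-63093) = (5 - 1/√(-140 + 2*(-1)*(-16)))*(-1/63093) = (5 - 1/√(-140 + 32))*(-1/63093) = (5 - 1/√(-108))*(-1/63093) = (5 - (-1)*I*√3/18)*(-1/63093) = (5 + I*√3/18)*(-1/63093) = -5/63093 - I*√3/1135674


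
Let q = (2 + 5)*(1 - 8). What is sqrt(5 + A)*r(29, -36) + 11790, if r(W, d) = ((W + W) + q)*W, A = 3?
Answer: 11790 + 522*sqrt(2) ≈ 12528.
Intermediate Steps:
q = -49 (q = 7*(-7) = -49)
r(W, d) = W*(-49 + 2*W) (r(W, d) = ((W + W) - 49)*W = (2*W - 49)*W = (-49 + 2*W)*W = W*(-49 + 2*W))
sqrt(5 + A)*r(29, -36) + 11790 = sqrt(5 + 3)*(29*(-49 + 2*29)) + 11790 = sqrt(8)*(29*(-49 + 58)) + 11790 = (2*sqrt(2))*(29*9) + 11790 = (2*sqrt(2))*261 + 11790 = 522*sqrt(2) + 11790 = 11790 + 522*sqrt(2)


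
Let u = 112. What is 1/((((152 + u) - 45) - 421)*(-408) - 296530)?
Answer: -1/214114 ≈ -4.6704e-6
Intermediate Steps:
1/((((152 + u) - 45) - 421)*(-408) - 296530) = 1/((((152 + 112) - 45) - 421)*(-408) - 296530) = 1/(((264 - 45) - 421)*(-408) - 296530) = 1/((219 - 421)*(-408) - 296530) = 1/(-202*(-408) - 296530) = 1/(82416 - 296530) = 1/(-214114) = -1/214114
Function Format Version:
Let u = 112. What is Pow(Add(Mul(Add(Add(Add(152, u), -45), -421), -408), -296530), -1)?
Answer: Rational(-1, 214114) ≈ -4.6704e-6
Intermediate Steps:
Pow(Add(Mul(Add(Add(Add(152, u), -45), -421), -408), -296530), -1) = Pow(Add(Mul(Add(Add(Add(152, 112), -45), -421), -408), -296530), -1) = Pow(Add(Mul(Add(Add(264, -45), -421), -408), -296530), -1) = Pow(Add(Mul(Add(219, -421), -408), -296530), -1) = Pow(Add(Mul(-202, -408), -296530), -1) = Pow(Add(82416, -296530), -1) = Pow(-214114, -1) = Rational(-1, 214114)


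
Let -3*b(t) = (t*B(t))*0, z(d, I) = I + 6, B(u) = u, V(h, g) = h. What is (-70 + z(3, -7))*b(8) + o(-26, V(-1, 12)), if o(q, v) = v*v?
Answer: 1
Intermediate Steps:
z(d, I) = 6 + I
o(q, v) = v²
b(t) = 0 (b(t) = -t*t*0/3 = -t²*0/3 = -⅓*0 = 0)
(-70 + z(3, -7))*b(8) + o(-26, V(-1, 12)) = (-70 + (6 - 7))*0 + (-1)² = (-70 - 1)*0 + 1 = -71*0 + 1 = 0 + 1 = 1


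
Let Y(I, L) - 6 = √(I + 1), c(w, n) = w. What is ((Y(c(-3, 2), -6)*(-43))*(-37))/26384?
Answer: 4773/13192 + 1591*I*√2/26384 ≈ 0.36181 + 0.085279*I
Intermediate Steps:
Y(I, L) = 6 + √(1 + I) (Y(I, L) = 6 + √(I + 1) = 6 + √(1 + I))
((Y(c(-3, 2), -6)*(-43))*(-37))/26384 = (((6 + √(1 - 3))*(-43))*(-37))/26384 = (((6 + √(-2))*(-43))*(-37))*(1/26384) = (((6 + I*√2)*(-43))*(-37))*(1/26384) = ((-258 - 43*I*√2)*(-37))*(1/26384) = (9546 + 1591*I*√2)*(1/26384) = 4773/13192 + 1591*I*√2/26384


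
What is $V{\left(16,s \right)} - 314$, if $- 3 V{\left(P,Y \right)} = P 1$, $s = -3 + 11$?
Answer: $- \frac{958}{3} \approx -319.33$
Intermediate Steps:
$s = 8$
$V{\left(P,Y \right)} = - \frac{P}{3}$ ($V{\left(P,Y \right)} = - \frac{P 1}{3} = - \frac{P}{3}$)
$V{\left(16,s \right)} - 314 = \left(- \frac{1}{3}\right) 16 - 314 = - \frac{16}{3} - 314 = - \frac{958}{3}$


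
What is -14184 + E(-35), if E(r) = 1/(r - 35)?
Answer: -992881/70 ≈ -14184.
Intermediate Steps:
E(r) = 1/(-35 + r)
-14184 + E(-35) = -14184 + 1/(-35 - 35) = -14184 + 1/(-70) = -14184 - 1/70 = -992881/70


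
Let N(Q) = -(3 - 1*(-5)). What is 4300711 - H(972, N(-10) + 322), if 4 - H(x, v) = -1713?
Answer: 4298994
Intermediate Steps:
N(Q) = -8 (N(Q) = -(3 + 5) = -1*8 = -8)
H(x, v) = 1717 (H(x, v) = 4 - 1*(-1713) = 4 + 1713 = 1717)
4300711 - H(972, N(-10) + 322) = 4300711 - 1*1717 = 4300711 - 1717 = 4298994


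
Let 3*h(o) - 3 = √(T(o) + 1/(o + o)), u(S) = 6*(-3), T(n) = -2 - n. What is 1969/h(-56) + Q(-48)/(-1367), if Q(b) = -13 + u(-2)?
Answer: -2712999775/6888313 + 23628*√42329/5039 ≈ 570.87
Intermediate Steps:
u(S) = -18
Q(b) = -31 (Q(b) = -13 - 18 = -31)
h(o) = 1 + √(-2 + 1/(2*o) - o)/3 (h(o) = 1 + √((-2 - o) + 1/(o + o))/3 = 1 + √((-2 - o) + 1/(2*o))/3 = 1 + √(-2 + 1/(2*o) - o)/3)
1969/h(-56) + Q(-48)/(-1367) = 1969/(1 + √(-8 - 4*(-56) + 2/(-56))/6) - 31/(-1367) = 1969/(1 + √(-8 + 224 + 2*(-1/56))/6) - 31*(-1/1367) = 1969/(1 + √(-8 + 224 - 1/28)/6) + 31/1367 = 1969/(1 + √(6047/28)/6) + 31/1367 = 1969/(1 + (√42329/14)/6) + 31/1367 = 1969/(1 + √42329/84) + 31/1367 = 31/1367 + 1969/(1 + √42329/84)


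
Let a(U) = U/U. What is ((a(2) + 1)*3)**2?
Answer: 36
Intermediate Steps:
a(U) = 1
((a(2) + 1)*3)**2 = ((1 + 1)*3)**2 = (2*3)**2 = 6**2 = 36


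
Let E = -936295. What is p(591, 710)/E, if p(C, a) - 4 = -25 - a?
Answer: 731/936295 ≈ 0.00078074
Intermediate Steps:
p(C, a) = -21 - a (p(C, a) = 4 + (-25 - a) = -21 - a)
p(591, 710)/E = (-21 - 1*710)/(-936295) = (-21 - 710)*(-1/936295) = -731*(-1/936295) = 731/936295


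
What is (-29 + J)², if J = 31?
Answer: 4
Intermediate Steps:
(-29 + J)² = (-29 + 31)² = 2² = 4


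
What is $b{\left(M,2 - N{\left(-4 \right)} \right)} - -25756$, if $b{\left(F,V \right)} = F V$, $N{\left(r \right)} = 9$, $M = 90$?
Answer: $25126$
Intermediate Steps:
$b{\left(M,2 - N{\left(-4 \right)} \right)} - -25756 = 90 \left(2 - 9\right) - -25756 = 90 \left(2 - 9\right) + 25756 = 90 \left(-7\right) + 25756 = -630 + 25756 = 25126$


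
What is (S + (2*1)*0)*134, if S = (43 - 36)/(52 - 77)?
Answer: -938/25 ≈ -37.520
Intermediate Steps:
S = -7/25 (S = 7/(-25) = 7*(-1/25) = -7/25 ≈ -0.28000)
(S + (2*1)*0)*134 = (-7/25 + (2*1)*0)*134 = (-7/25 + 2*0)*134 = (-7/25 + 0)*134 = -7/25*134 = -938/25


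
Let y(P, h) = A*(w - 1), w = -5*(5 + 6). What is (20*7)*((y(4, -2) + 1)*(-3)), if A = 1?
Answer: 23100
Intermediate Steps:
w = -55 (w = -5*11 = -55)
y(P, h) = -56 (y(P, h) = 1*(-55 - 1) = 1*(-56) = -56)
(20*7)*((y(4, -2) + 1)*(-3)) = (20*7)*((-56 + 1)*(-3)) = 140*(-55*(-3)) = 140*165 = 23100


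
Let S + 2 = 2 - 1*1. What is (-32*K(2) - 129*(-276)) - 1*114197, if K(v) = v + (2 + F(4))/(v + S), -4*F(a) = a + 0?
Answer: -78689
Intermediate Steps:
F(a) = -a/4 (F(a) = -(a + 0)/4 = -a/4)
S = -1 (S = -2 + (2 - 1*1) = -2 + (2 - 1) = -2 + 1 = -1)
K(v) = v + 1/(-1 + v) (K(v) = v + (2 - ¼*4)/(v - 1) = v + (2 - 1)/(-1 + v) = v + 1/(-1 + v))
(-32*K(2) - 129*(-276)) - 1*114197 = (-32*(1 + 2² - 1*2)/(-1 + 2) - 129*(-276)) - 1*114197 = (-32*(1 + 4 - 2)/1 + 35604) - 114197 = (-32*3 + 35604) - 114197 = (-96 + 35604) - 114197 = 35508 - 114197 = -78689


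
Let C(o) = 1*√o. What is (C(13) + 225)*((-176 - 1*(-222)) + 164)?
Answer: 47250 + 210*√13 ≈ 48007.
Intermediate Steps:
C(o) = √o
(C(13) + 225)*((-176 - 1*(-222)) + 164) = (√13 + 225)*((-176 - 1*(-222)) + 164) = (225 + √13)*((-176 + 222) + 164) = (225 + √13)*(46 + 164) = (225 + √13)*210 = 47250 + 210*√13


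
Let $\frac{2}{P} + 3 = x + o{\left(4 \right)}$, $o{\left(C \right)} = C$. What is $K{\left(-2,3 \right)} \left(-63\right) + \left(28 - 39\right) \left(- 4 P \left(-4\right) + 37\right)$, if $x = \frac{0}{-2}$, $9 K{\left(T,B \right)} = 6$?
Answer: $-801$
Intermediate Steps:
$K{\left(T,B \right)} = \frac{2}{3}$ ($K{\left(T,B \right)} = \frac{1}{9} \cdot 6 = \frac{2}{3}$)
$x = 0$ ($x = 0 \left(- \frac{1}{2}\right) = 0$)
$P = 2$ ($P = \frac{2}{-3 + \left(0 + 4\right)} = \frac{2}{-3 + 4} = \frac{2}{1} = 2 \cdot 1 = 2$)
$K{\left(-2,3 \right)} \left(-63\right) + \left(28 - 39\right) \left(- 4 P \left(-4\right) + 37\right) = \frac{2}{3} \left(-63\right) + \left(28 - 39\right) \left(\left(-4\right) 2 \left(-4\right) + 37\right) = -42 - 11 \left(\left(-8\right) \left(-4\right) + 37\right) = -42 - 11 \left(32 + 37\right) = -42 - 759 = -801$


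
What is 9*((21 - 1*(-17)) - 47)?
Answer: -81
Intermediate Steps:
9*((21 - 1*(-17)) - 47) = 9*((21 + 17) - 47) = 9*(38 - 47) = 9*(-9) = -81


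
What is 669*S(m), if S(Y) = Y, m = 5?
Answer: 3345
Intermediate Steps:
669*S(m) = 669*5 = 3345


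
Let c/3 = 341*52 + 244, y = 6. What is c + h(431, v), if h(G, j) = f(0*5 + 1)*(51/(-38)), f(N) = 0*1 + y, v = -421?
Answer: 1024479/19 ≈ 53920.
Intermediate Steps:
c = 53928 (c = 3*(341*52 + 244) = 3*(17732 + 244) = 3*17976 = 53928)
f(N) = 6 (f(N) = 0*1 + 6 = 0 + 6 = 6)
h(G, j) = -153/19 (h(G, j) = 6*(51/(-38)) = 6*(51*(-1/38)) = 6*(-51/38) = -153/19)
c + h(431, v) = 53928 - 153/19 = 1024479/19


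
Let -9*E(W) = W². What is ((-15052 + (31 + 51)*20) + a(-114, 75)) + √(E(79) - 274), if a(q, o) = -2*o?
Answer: -13562 + I*√8707/3 ≈ -13562.0 + 31.104*I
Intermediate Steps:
E(W) = -W²/9
((-15052 + (31 + 51)*20) + a(-114, 75)) + √(E(79) - 274) = ((-15052 + (31 + 51)*20) - 2*75) + √(-⅑*79² - 274) = ((-15052 + 82*20) - 150) + √(-⅑*6241 - 274) = ((-15052 + 1640) - 150) + √(-6241/9 - 274) = (-13412 - 150) + √(-8707/9) = -13562 + I*√8707/3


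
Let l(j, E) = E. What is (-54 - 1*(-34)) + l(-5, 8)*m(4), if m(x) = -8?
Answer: -84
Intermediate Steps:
(-54 - 1*(-34)) + l(-5, 8)*m(4) = (-54 - 1*(-34)) + 8*(-8) = (-54 + 34) - 64 = -20 - 64 = -84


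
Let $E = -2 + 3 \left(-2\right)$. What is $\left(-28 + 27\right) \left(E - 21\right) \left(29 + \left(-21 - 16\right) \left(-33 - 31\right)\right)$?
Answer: $69513$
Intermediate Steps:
$E = -8$ ($E = -2 - 6 = -8$)
$\left(-28 + 27\right) \left(E - 21\right) \left(29 + \left(-21 - 16\right) \left(-33 - 31\right)\right) = \left(-28 + 27\right) \left(-8 - 21\right) \left(29 + \left(-21 - 16\right) \left(-33 - 31\right)\right) = - \left(-29\right) \left(29 - -2368\right) = - \left(-29\right) \left(29 + 2368\right) = - \left(-29\right) 2397 = \left(-1\right) \left(-69513\right) = 69513$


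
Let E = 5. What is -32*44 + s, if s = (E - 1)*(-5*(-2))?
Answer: -1368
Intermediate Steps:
s = 40 (s = (5 - 1)*(-5*(-2)) = 4*10 = 40)
-32*44 + s = -32*44 + 40 = -1408 + 40 = -1368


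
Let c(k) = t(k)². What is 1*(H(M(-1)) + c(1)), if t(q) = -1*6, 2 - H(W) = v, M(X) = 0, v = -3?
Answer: 41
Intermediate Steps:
H(W) = 5 (H(W) = 2 - 1*(-3) = 2 + 3 = 5)
t(q) = -6
c(k) = 36 (c(k) = (-6)² = 36)
1*(H(M(-1)) + c(1)) = 1*(5 + 36) = 1*41 = 41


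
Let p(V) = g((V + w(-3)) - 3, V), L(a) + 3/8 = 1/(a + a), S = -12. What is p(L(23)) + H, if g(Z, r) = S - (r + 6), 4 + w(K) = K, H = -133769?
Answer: -24616743/184 ≈ -1.3379e+5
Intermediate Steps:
w(K) = -4 + K
L(a) = -3/8 + 1/(2*a) (L(a) = -3/8 + 1/(a + a) = -3/8 + 1/(2*a))
g(Z, r) = -18 - r (g(Z, r) = -12 - (r + 6) = -12 - (6 + r) = -12 + (-6 - r) = -18 - r)
p(V) = -18 - V
p(L(23)) + H = (-18 - (4 - 3*23)/(8*23)) - 133769 = (-18 - (4 - 69)/(8*23)) - 133769 = (-18 - (-65)/(8*23)) - 133769 = (-18 - 1*(-65/184)) - 133769 = (-18 + 65/184) - 133769 = -3247/184 - 133769 = -24616743/184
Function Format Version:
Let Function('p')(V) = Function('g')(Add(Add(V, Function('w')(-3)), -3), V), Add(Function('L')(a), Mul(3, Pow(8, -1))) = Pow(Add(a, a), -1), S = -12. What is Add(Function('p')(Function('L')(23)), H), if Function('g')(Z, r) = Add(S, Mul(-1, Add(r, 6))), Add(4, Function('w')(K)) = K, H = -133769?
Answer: Rational(-24616743, 184) ≈ -1.3379e+5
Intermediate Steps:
Function('w')(K) = Add(-4, K)
Function('L')(a) = Add(Rational(-3, 8), Mul(Rational(1, 2), Pow(a, -1))) (Function('L')(a) = Add(Rational(-3, 8), Pow(Add(a, a), -1)) = Add(Rational(-3, 8), Pow(Mul(2, a), -1)) = Add(Rational(-3, 8), Mul(Rational(1, 2), Pow(a, -1))))
Function('g')(Z, r) = Add(-18, Mul(-1, r)) (Function('g')(Z, r) = Add(-12, Mul(-1, Add(r, 6))) = Add(-12, Mul(-1, Add(6, r))) = Add(-12, Add(-6, Mul(-1, r))) = Add(-18, Mul(-1, r)))
Function('p')(V) = Add(-18, Mul(-1, V))
Add(Function('p')(Function('L')(23)), H) = Add(Add(-18, Mul(-1, Mul(Rational(1, 8), Pow(23, -1), Add(4, Mul(-3, 23))))), -133769) = Add(Add(-18, Mul(-1, Mul(Rational(1, 8), Rational(1, 23), Add(4, -69)))), -133769) = Add(Add(-18, Mul(-1, Mul(Rational(1, 8), Rational(1, 23), -65))), -133769) = Add(Add(-18, Mul(-1, Rational(-65, 184))), -133769) = Add(Add(-18, Rational(65, 184)), -133769) = Add(Rational(-3247, 184), -133769) = Rational(-24616743, 184)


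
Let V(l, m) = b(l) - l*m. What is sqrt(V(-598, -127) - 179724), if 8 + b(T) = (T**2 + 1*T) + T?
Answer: sqrt(100730) ≈ 317.38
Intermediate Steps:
b(T) = -8 + T**2 + 2*T (b(T) = -8 + ((T**2 + 1*T) + T) = -8 + ((T**2 + T) + T) = -8 + ((T + T**2) + T) = -8 + (T**2 + 2*T) = -8 + T**2 + 2*T)
V(l, m) = -8 + l**2 + 2*l - l*m (V(l, m) = (-8 + l**2 + 2*l) - l*m = -8 + l**2 + 2*l - l*m)
sqrt(V(-598, -127) - 179724) = sqrt((-8 + (-598)**2 + 2*(-598) - 1*(-598)*(-127)) - 179724) = sqrt((-8 + 357604 - 1196 - 75946) - 179724) = sqrt(280454 - 179724) = sqrt(100730)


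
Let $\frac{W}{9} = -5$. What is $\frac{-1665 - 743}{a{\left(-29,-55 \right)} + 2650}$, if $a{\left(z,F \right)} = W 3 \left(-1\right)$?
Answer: $- \frac{2408}{2785} \approx -0.86463$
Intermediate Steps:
$W = -45$ ($W = 9 \left(-5\right) = -45$)
$a{\left(z,F \right)} = 135$ ($a{\left(z,F \right)} = \left(-45\right) 3 \left(-1\right) = \left(-135\right) \left(-1\right) = 135$)
$\frac{-1665 - 743}{a{\left(-29,-55 \right)} + 2650} = \frac{-1665 - 743}{135 + 2650} = - \frac{2408}{2785}$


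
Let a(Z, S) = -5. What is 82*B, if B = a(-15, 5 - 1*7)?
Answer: -410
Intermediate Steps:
B = -5
82*B = 82*(-5) = -410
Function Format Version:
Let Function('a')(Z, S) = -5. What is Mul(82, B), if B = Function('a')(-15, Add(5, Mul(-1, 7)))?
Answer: -410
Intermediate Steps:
B = -5
Mul(82, B) = Mul(82, -5) = -410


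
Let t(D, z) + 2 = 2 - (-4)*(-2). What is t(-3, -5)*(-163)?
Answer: 1304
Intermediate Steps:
t(D, z) = -8 (t(D, z) = -2 + (2 - (-4)*(-2)) = -2 + (2 - 1*8) = -2 + (2 - 8) = -2 - 6 = -8)
t(-3, -5)*(-163) = -8*(-163) = 1304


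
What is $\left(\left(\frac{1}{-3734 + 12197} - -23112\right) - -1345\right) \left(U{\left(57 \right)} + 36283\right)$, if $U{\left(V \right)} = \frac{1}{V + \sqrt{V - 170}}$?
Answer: $\frac{12624047840835388}{14226303} - \frac{103489796 i \sqrt{113}}{14226303} \approx 8.8737 \cdot 10^{8} - 77.329 i$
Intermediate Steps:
$U{\left(V \right)} = \frac{1}{V + \sqrt{-170 + V}}$
$\left(\left(\frac{1}{-3734 + 12197} - -23112\right) - -1345\right) \left(U{\left(57 \right)} + 36283\right) = \left(\left(\frac{1}{-3734 + 12197} - -23112\right) - -1345\right) \left(\frac{1}{57 + \sqrt{-170 + 57}} + 36283\right) = \left(\left(\frac{1}{8463} + 23112\right) + \left(1444 - 99\right)\right) \left(\frac{1}{57 + \sqrt{-113}} + 36283\right) = \left(\left(\frac{1}{8463} + 23112\right) + 1345\right) \left(\frac{1}{57 + i \sqrt{113}} + 36283\right) = \left(\frac{195596857}{8463} + 1345\right) \left(36283 + \frac{1}{57 + i \sqrt{113}}\right) = \frac{206979592 \left(36283 + \frac{1}{57 + i \sqrt{113}}\right)}{8463} = \frac{577680041272}{651} + \frac{206979592}{8463 \left(57 + i \sqrt{113}\right)}$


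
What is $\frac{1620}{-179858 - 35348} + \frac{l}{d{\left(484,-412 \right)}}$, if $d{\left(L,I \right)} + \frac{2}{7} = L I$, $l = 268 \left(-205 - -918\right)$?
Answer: $- \frac{72529563272}{75099254187} \approx -0.96578$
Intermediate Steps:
$l = 191084$ ($l = 268 \left(-205 + 918\right) = 268 \cdot 713 = 191084$)
$d{\left(L,I \right)} = - \frac{2}{7} + I L$ ($d{\left(L,I \right)} = - \frac{2}{7} + L I = - \frac{2}{7} + I L$)
$\frac{1620}{-179858 - 35348} + \frac{l}{d{\left(484,-412 \right)}} = \frac{1620}{-179858 - 35348} + \frac{191084}{- \frac{2}{7} - 199408} = \frac{1620}{-215206} + \frac{191084}{- \frac{1395858}{7}} = 1620 \left(- \frac{1}{215206}\right) + 191084 \left(- \frac{7}{1395858}\right) = - \frac{810}{107603} - \frac{668794}{697929} = - \frac{72529563272}{75099254187}$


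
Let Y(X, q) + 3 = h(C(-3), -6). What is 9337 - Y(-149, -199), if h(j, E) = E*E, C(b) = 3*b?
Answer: 9304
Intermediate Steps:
h(j, E) = E**2
Y(X, q) = 33 (Y(X, q) = -3 + (-6)**2 = -3 + 36 = 33)
9337 - Y(-149, -199) = 9337 - 1*33 = 9337 - 33 = 9304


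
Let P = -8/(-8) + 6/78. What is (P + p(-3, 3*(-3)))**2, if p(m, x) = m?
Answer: 625/169 ≈ 3.6982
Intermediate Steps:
P = 14/13 (P = -8*(-1/8) + 6*(1/78) = 1 + 1/13 = 14/13 ≈ 1.0769)
(P + p(-3, 3*(-3)))**2 = (14/13 - 3)**2 = (-25/13)**2 = 625/169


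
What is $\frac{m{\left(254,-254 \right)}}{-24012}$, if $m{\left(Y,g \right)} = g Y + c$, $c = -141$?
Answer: $\frac{64657}{24012} \approx 2.6927$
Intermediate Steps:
$m{\left(Y,g \right)} = -141 + Y g$ ($m{\left(Y,g \right)} = g Y - 141 = Y g - 141 = -141 + Y g$)
$\frac{m{\left(254,-254 \right)}}{-24012} = \frac{-141 + 254 \left(-254\right)}{-24012} = \left(-141 - 64516\right) \left(- \frac{1}{24012}\right) = \left(-64657\right) \left(- \frac{1}{24012}\right) = \frac{64657}{24012}$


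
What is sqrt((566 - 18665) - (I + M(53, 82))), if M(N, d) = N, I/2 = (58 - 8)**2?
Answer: 4*I*sqrt(1447) ≈ 152.16*I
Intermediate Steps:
I = 5000 (I = 2*(58 - 8)**2 = 2*50**2 = 2*2500 = 5000)
sqrt((566 - 18665) - (I + M(53, 82))) = sqrt((566 - 18665) - (5000 + 53)) = sqrt(-18099 - 1*5053) = sqrt(-18099 - 5053) = sqrt(-23152) = 4*I*sqrt(1447)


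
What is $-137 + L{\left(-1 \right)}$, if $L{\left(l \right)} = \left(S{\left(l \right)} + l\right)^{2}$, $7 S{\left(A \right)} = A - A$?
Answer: $-136$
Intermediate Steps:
$S{\left(A \right)} = 0$ ($S{\left(A \right)} = \frac{A - A}{7} = \frac{1}{7} \cdot 0 = 0$)
$L{\left(l \right)} = l^{2}$ ($L{\left(l \right)} = \left(0 + l\right)^{2} = l^{2}$)
$-137 + L{\left(-1 \right)} = -137 + \left(-1\right)^{2} = -137 + 1 = -136$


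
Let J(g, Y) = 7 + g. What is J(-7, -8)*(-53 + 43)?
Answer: 0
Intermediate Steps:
J(-7, -8)*(-53 + 43) = (7 - 7)*(-53 + 43) = 0*(-10) = 0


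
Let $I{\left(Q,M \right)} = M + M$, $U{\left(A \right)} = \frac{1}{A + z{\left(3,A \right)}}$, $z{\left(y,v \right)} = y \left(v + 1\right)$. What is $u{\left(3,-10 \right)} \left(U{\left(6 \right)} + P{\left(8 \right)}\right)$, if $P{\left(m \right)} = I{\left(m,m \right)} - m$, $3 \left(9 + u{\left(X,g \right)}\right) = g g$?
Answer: $\frac{15841}{81} \approx 195.57$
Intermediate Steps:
$z{\left(y,v \right)} = y \left(1 + v\right)$
$u{\left(X,g \right)} = -9 + \frac{g^{2}}{3}$ ($u{\left(X,g \right)} = -9 + \frac{g g}{3} = -9 + \frac{g^{2}}{3}$)
$U{\left(A \right)} = \frac{1}{3 + 4 A}$ ($U{\left(A \right)} = \frac{1}{A + 3 \left(1 + A\right)} = \frac{1}{A + \left(3 + 3 A\right)} = \frac{1}{3 + 4 A}$)
$I{\left(Q,M \right)} = 2 M$
$P{\left(m \right)} = m$ ($P{\left(m \right)} = 2 m - m = m$)
$u{\left(3,-10 \right)} \left(U{\left(6 \right)} + P{\left(8 \right)}\right) = \left(-9 + \frac{\left(-10\right)^{2}}{3}\right) \left(\frac{1}{3 + 4 \cdot 6} + 8\right) = \left(-9 + \frac{1}{3} \cdot 100\right) \left(\frac{1}{3 + 24} + 8\right) = \left(-9 + \frac{100}{3}\right) \left(\frac{1}{27} + 8\right) = \frac{73 \left(\frac{1}{27} + 8\right)}{3} = \frac{73}{3} \cdot \frac{217}{27} = \frac{15841}{81}$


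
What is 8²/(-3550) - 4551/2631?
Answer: -2720739/1556675 ≈ -1.7478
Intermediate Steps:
8²/(-3550) - 4551/2631 = 64*(-1/3550) - 4551*1/2631 = -32/1775 - 1517/877 = -2720739/1556675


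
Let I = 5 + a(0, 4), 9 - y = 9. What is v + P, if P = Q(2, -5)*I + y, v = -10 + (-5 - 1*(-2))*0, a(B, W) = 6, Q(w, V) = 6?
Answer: 56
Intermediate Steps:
y = 0 (y = 9 - 1*9 = 9 - 9 = 0)
I = 11 (I = 5 + 6 = 11)
v = -10 (v = -10 + (-5 + 2)*0 = -10 - 3*0 = -10 + 0 = -10)
P = 66 (P = 6*11 + 0 = 66 + 0 = 66)
v + P = -10 + 66 = 56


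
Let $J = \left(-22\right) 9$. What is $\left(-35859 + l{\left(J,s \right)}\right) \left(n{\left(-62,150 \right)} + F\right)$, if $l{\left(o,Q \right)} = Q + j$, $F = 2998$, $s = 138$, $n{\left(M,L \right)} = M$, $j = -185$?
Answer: $-105420016$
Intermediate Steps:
$J = -198$
$l{\left(o,Q \right)} = -185 + Q$ ($l{\left(o,Q \right)} = Q - 185 = -185 + Q$)
$\left(-35859 + l{\left(J,s \right)}\right) \left(n{\left(-62,150 \right)} + F\right) = \left(-35859 + \left(-185 + 138\right)\right) \left(-62 + 2998\right) = \left(-35859 - 47\right) 2936 = \left(-35906\right) 2936 = -105420016$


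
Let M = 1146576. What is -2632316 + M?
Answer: -1485740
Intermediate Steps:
-2632316 + M = -2632316 + 1146576 = -1485740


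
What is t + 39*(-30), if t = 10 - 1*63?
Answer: -1223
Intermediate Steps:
t = -53 (t = 10 - 63 = -53)
t + 39*(-30) = -53 + 39*(-30) = -53 - 1170 = -1223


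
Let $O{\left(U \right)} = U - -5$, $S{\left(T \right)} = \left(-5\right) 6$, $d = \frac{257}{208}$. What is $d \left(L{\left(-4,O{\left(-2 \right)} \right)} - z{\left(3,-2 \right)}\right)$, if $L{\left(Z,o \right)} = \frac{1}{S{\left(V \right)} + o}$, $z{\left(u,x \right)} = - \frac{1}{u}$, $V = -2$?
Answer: $\frac{257}{702} \approx 0.3661$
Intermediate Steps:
$d = \frac{257}{208}$ ($d = 257 \cdot \frac{1}{208} = \frac{257}{208} \approx 1.2356$)
$S{\left(T \right)} = -30$
$O{\left(U \right)} = 5 + U$ ($O{\left(U \right)} = U + 5 = 5 + U$)
$L{\left(Z,o \right)} = \frac{1}{-30 + o}$
$d \left(L{\left(-4,O{\left(-2 \right)} \right)} - z{\left(3,-2 \right)}\right) = \frac{257 \left(\frac{1}{-30 + \left(5 - 2\right)} - - \frac{1}{3}\right)}{208} = \frac{257 \left(\frac{1}{-30 + 3} - \left(-1\right) \frac{1}{3}\right)}{208} = \frac{257 \left(\frac{1}{-27} - - \frac{1}{3}\right)}{208} = \frac{257 \left(- \frac{1}{27} + \frac{1}{3}\right)}{208} = \frac{257}{208} \cdot \frac{8}{27} = \frac{257}{702}$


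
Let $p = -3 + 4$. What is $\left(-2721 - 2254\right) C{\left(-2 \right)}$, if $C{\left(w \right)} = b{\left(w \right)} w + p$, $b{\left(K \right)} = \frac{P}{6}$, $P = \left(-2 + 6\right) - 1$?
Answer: $0$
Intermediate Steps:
$P = 3$ ($P = 4 - 1 = 3$)
$b{\left(K \right)} = \frac{1}{2}$ ($b{\left(K \right)} = \frac{3}{6} = 3 \cdot \frac{1}{6} = \frac{1}{2}$)
$p = 1$
$C{\left(w \right)} = 1 + \frac{w}{2}$ ($C{\left(w \right)} = \frac{w}{2} + 1 = 1 + \frac{w}{2}$)
$\left(-2721 - 2254\right) C{\left(-2 \right)} = \left(-2721 - 2254\right) \left(1 + \frac{1}{2} \left(-2\right)\right) = - 4975 \left(1 - 1\right) = \left(-4975\right) 0 = 0$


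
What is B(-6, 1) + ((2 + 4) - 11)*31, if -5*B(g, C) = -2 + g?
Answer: -767/5 ≈ -153.40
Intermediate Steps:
B(g, C) = ⅖ - g/5 (B(g, C) = -(-2 + g)/5 = ⅖ - g/5)
B(-6, 1) + ((2 + 4) - 11)*31 = (⅖ - ⅕*(-6)) + ((2 + 4) - 11)*31 = (⅖ + 6/5) + (6 - 11)*31 = 8/5 - 5*31 = 8/5 - 155 = -767/5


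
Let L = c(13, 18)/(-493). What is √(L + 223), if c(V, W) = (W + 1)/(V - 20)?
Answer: 2*√663965498/3451 ≈ 14.933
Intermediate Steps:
c(V, W) = (1 + W)/(-20 + V)
L = 19/3451 (L = ((1 + 18)/(-20 + 13))/(-493) = (19/(-7))*(-1/493) = -⅐*19*(-1/493) = -19/7*(-1/493) = 19/3451 ≈ 0.0055057)
√(L + 223) = √(19/3451 + 223) = √(769592/3451) = 2*√663965498/3451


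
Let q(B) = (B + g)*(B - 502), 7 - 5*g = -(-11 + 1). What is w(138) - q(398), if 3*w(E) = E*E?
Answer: 238388/5 ≈ 47678.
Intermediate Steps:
g = -⅗ (g = 7/5 - (-1)*(-11 + 1)/5 = 7/5 - (-1)*(-10)/5 = 7/5 - ⅕*10 = 7/5 - 2 = -⅗ ≈ -0.60000)
q(B) = (-502 + B)*(-⅗ + B) (q(B) = (B - ⅗)*(B - 502) = (-⅗ + B)*(-502 + B) = (-502 + B)*(-⅗ + B))
w(E) = E²/3 (w(E) = (E*E)/3 = E²/3)
w(138) - q(398) = (⅓)*138² - (1506/5 + 398² - 2513/5*398) = (⅓)*19044 - (1506/5 + 158404 - 1000174/5) = 6348 - 1*(-206648/5) = 6348 + 206648/5 = 238388/5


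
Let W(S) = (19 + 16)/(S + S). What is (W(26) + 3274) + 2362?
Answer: 293107/52 ≈ 5636.7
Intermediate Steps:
W(S) = 35/(2*S) (W(S) = 35/((2*S)) = 35*(1/(2*S)) = 35/(2*S))
(W(26) + 3274) + 2362 = ((35/2)/26 + 3274) + 2362 = ((35/2)*(1/26) + 3274) + 2362 = (35/52 + 3274) + 2362 = 170283/52 + 2362 = 293107/52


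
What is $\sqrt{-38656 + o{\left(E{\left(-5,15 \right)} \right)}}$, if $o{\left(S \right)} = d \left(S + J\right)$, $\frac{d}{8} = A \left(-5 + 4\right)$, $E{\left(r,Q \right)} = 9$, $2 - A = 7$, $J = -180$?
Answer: $22 i \sqrt{94} \approx 213.3 i$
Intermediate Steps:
$A = -5$ ($A = 2 - 7 = -5$)
$d = 40$ ($d = 8 \left(- 5 \left(-5 + 4\right)\right) = 8 \left(\left(-5\right) \left(-1\right)\right) = 8 \cdot 5 = 40$)
$o{\left(S \right)} = -7200 + 40 S$ ($o{\left(S \right)} = 40 \left(S - 180\right) = 40 \left(-180 + S\right) = -7200 + 40 S$)
$\sqrt{-38656 + o{\left(E{\left(-5,15 \right)} \right)}} = \sqrt{-38656 + \left(-7200 + 40 \cdot 9\right)} = \sqrt{-38656 + \left(-7200 + 360\right)} = \sqrt{-38656 - 6840} = \sqrt{-45496} = 22 i \sqrt{94}$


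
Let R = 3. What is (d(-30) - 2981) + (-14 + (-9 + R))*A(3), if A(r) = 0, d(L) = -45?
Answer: -3026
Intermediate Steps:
(d(-30) - 2981) + (-14 + (-9 + R))*A(3) = (-45 - 2981) + (-14 + (-9 + 3))*0 = -3026 + (-14 - 6)*0 = -3026 - 20*0 = -3026 + 0 = -3026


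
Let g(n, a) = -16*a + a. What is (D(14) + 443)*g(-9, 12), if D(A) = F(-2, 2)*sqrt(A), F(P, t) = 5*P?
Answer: -79740 + 1800*sqrt(14) ≈ -73005.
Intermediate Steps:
g(n, a) = -15*a
D(A) = -10*sqrt(A) (D(A) = (5*(-2))*sqrt(A) = -10*sqrt(A))
(D(14) + 443)*g(-9, 12) = (-10*sqrt(14) + 443)*(-15*12) = (443 - 10*sqrt(14))*(-180) = -79740 + 1800*sqrt(14)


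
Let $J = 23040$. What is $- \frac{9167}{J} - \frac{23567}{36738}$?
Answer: $- \frac{5430623}{5224960} \approx -1.0394$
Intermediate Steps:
$- \frac{9167}{J} - \frac{23567}{36738} = - \frac{9167}{23040} - \frac{23567}{36738} = - \frac{5430623}{5224960}$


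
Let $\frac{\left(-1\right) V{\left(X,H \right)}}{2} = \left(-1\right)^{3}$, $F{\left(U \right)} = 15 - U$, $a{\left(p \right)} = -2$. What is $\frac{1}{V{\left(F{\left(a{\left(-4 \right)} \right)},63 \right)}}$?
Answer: $\frac{1}{2} \approx 0.5$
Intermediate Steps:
$V{\left(X,H \right)} = 2$ ($V{\left(X,H \right)} = - 2 \left(-1\right)^{3} = \left(-2\right) \left(-1\right) = 2$)
$\frac{1}{V{\left(F{\left(a{\left(-4 \right)} \right)},63 \right)}} = \frac{1}{2}$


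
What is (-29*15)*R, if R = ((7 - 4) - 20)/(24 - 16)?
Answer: 7395/8 ≈ 924.38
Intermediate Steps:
R = -17/8 (R = (3 - 20)/8 = -17*⅛ = -17/8 ≈ -2.1250)
(-29*15)*R = -29*15*(-17/8) = -435*(-17/8) = 7395/8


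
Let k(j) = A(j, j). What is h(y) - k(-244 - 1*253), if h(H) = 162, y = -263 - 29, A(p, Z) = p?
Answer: 659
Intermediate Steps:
y = -292
k(j) = j
h(y) - k(-244 - 1*253) = 162 - (-244 - 1*253) = 162 - (-244 - 253) = 162 - 1*(-497) = 162 + 497 = 659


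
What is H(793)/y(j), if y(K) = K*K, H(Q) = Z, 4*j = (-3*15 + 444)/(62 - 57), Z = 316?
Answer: 126400/159201 ≈ 0.79396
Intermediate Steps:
j = 399/20 (j = ((-3*15 + 444)/(62 - 57))/4 = ((-45 + 444)/5)/4 = (399*(⅕))/4 = (¼)*(399/5) = 399/20 ≈ 19.950)
H(Q) = 316
y(K) = K²
H(793)/y(j) = 316/((399/20)²) = 316/(159201/400) = 316*(400/159201) = 126400/159201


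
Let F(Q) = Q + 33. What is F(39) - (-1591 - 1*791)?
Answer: 2454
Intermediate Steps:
F(Q) = 33 + Q
F(39) - (-1591 - 1*791) = (33 + 39) - (-1591 - 1*791) = 72 - (-1591 - 791) = 72 - 1*(-2382) = 72 + 2382 = 2454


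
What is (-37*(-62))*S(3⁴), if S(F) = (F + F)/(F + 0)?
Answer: 4588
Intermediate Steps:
S(F) = 2 (S(F) = (2*F)/F = 2)
(-37*(-62))*S(3⁴) = -37*(-62)*2 = 2294*2 = 4588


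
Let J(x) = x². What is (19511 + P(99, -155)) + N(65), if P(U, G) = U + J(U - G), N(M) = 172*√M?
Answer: 84126 + 172*√65 ≈ 85513.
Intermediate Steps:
P(U, G) = U + (U - G)²
(19511 + P(99, -155)) + N(65) = (19511 + (99 + (-155 - 1*99)²)) + 172*√65 = (19511 + (99 + (-155 - 99)²)) + 172*√65 = (19511 + (99 + (-254)²)) + 172*√65 = (19511 + (99 + 64516)) + 172*√65 = (19511 + 64615) + 172*√65 = 84126 + 172*√65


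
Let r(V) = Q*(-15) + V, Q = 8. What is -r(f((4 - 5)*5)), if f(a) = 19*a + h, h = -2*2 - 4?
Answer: 223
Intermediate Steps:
h = -8 (h = -4 - 4 = -8)
f(a) = -8 + 19*a (f(a) = 19*a - 8 = -8 + 19*a)
r(V) = -120 + V (r(V) = 8*(-15) + V = -120 + V)
-r(f((4 - 5)*5)) = -(-120 + (-8 + 19*((4 - 5)*5))) = -(-120 + (-8 + 19*(-1*5))) = -(-120 + (-8 + 19*(-5))) = -(-120 + (-8 - 95)) = -(-120 - 103) = -1*(-223) = 223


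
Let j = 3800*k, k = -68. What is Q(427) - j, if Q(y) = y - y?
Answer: 258400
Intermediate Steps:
Q(y) = 0
j = -258400 (j = 3800*(-68) = -258400)
Q(427) - j = 0 - 1*(-258400) = 0 + 258400 = 258400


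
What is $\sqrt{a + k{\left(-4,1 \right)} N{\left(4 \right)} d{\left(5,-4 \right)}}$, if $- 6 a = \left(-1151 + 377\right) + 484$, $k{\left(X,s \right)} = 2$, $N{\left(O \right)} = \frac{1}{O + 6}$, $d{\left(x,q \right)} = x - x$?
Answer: $\frac{\sqrt{435}}{3} \approx 6.9522$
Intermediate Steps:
$d{\left(x,q \right)} = 0$
$N{\left(O \right)} = \frac{1}{6 + O}$
$a = \frac{145}{3}$ ($a = - \frac{\left(-1151 + 377\right) + 484}{6} = - \frac{-774 + 484}{6} = \left(- \frac{1}{6}\right) \left(-290\right) = \frac{145}{3} \approx 48.333$)
$\sqrt{a + k{\left(-4,1 \right)} N{\left(4 \right)} d{\left(5,-4 \right)}} = \sqrt{\frac{145}{3} + \frac{2}{6 + 4} \cdot 0} = \sqrt{\frac{145}{3} + \frac{2}{10} \cdot 0} = \sqrt{\frac{145}{3} + 2 \cdot \frac{1}{10} \cdot 0} = \sqrt{\frac{145}{3} + \frac{1}{5} \cdot 0} = \sqrt{\frac{145}{3} + 0} = \sqrt{\frac{145}{3}} = \frac{\sqrt{435}}{3}$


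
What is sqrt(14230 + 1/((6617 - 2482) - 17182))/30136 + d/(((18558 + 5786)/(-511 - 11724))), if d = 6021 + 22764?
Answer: -352184475/24344 + sqrt(2422290481023)/393184392 ≈ -14467.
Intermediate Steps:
d = 28785
sqrt(14230 + 1/((6617 - 2482) - 17182))/30136 + d/(((18558 + 5786)/(-511 - 11724))) = sqrt(14230 + 1/((6617 - 2482) - 17182))/30136 + 28785/(((18558 + 5786)/(-511 - 11724))) = sqrt(14230 + 1/(4135 - 17182))*(1/30136) + 28785/((24344/(-12235))) = sqrt(14230 + 1/(-13047))*(1/30136) + 28785/((24344*(-1/12235))) = sqrt(14230 - 1/13047)*(1/30136) + 28785/(-24344/12235) = sqrt(185658809/13047)*(1/30136) + 28785*(-12235/24344) = (sqrt(2422290481023)/13047)*(1/30136) - 352184475/24344 = sqrt(2422290481023)/393184392 - 352184475/24344 = -352184475/24344 + sqrt(2422290481023)/393184392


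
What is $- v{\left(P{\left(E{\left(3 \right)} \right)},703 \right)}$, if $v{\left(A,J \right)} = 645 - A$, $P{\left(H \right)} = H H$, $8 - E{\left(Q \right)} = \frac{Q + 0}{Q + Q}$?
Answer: $- \frac{2355}{4} \approx -588.75$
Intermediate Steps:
$E{\left(Q \right)} = \frac{15}{2}$ ($E{\left(Q \right)} = 8 - \frac{Q + 0}{Q + Q} = 8 - \frac{Q}{2 Q} = 8 - Q \frac{1}{2 Q} = 8 - \frac{1}{2} = \frac{15}{2}$)
$P{\left(H \right)} = H^{2}$
$- v{\left(P{\left(E{\left(3 \right)} \right)},703 \right)} = - (645 - \left(\frac{15}{2}\right)^{2}) = - (645 - \frac{225}{4}) = \left(-1\right) \frac{2355}{4} = - \frac{2355}{4}$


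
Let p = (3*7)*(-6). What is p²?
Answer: 15876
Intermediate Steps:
p = -126 (p = 21*(-6) = -126)
p² = (-126)² = 15876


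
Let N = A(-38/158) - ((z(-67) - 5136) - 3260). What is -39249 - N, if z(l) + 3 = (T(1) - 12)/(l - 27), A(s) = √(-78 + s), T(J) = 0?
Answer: -2239450/47 - I*√488299/79 ≈ -47648.0 - 8.8454*I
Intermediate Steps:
z(l) = -3 - 12/(-27 + l) (z(l) = -3 + (0 - 12)/(l - 27) = -3 - 12/(-27 + l))
N = 394747/47 + I*√488299/79 (N = √(-78 - 38/158) - ((3*(23 - 1*(-67))/(-27 - 67) - 5136) - 3260) = √(-78 - 38*1/158) - ((3*(23 + 67)/(-94) - 5136) - 3260) = √(-78 - 19/79) - ((3*(-1/94)*90 - 5136) - 3260) = √(-6181/79) - ((-135/47 - 5136) - 3260) = I*√488299/79 - (-241527/47 - 3260) = I*√488299/79 - 1*(-394747/47) = I*√488299/79 + 394747/47 = 394747/47 + I*√488299/79 ≈ 8398.9 + 8.8454*I)
-39249 - N = -39249 - (394747/47 + I*√488299/79) = -39249 + (-394747/47 - I*√488299/79) = -2239450/47 - I*√488299/79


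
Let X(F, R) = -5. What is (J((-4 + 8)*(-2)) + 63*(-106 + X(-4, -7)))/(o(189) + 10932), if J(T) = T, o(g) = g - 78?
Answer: -7001/11043 ≈ -0.63398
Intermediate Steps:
o(g) = -78 + g
(J((-4 + 8)*(-2)) + 63*(-106 + X(-4, -7)))/(o(189) + 10932) = ((-4 + 8)*(-2) + 63*(-106 - 5))/((-78 + 189) + 10932) = (4*(-2) + 63*(-111))/(111 + 10932) = (-8 - 6993)/11043 = -7001*1/11043 = -7001/11043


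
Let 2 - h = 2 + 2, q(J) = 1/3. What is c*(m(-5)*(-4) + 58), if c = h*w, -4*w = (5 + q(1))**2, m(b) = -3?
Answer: 8960/9 ≈ 995.56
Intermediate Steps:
q(J) = 1/3
h = -2 (h = 2 - (2 + 2) = 2 - 1*4 = 2 - 4 = -2)
w = -64/9 (w = -(5 + 1/3)**2/4 = -(16/3)**2/4 = -1/4*256/9 = -64/9 ≈ -7.1111)
c = 128/9 (c = -2*(-64/9) = 128/9 ≈ 14.222)
c*(m(-5)*(-4) + 58) = 128*(-3*(-4) + 58)/9 = 128*(12 + 58)/9 = (128/9)*70 = 8960/9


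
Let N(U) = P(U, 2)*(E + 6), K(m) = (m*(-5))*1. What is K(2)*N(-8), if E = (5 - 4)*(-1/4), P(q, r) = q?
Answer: 460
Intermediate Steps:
K(m) = -5*m (K(m) = -5*m*1 = -5*m)
E = -¼ (E = 1*(-1*¼) = 1*(-¼) = -¼ ≈ -0.25000)
N(U) = 23*U/4 (N(U) = U*(-¼ + 6) = U*(23/4) = 23*U/4)
K(2)*N(-8) = (-5*2)*((23/4)*(-8)) = -10*(-46) = 460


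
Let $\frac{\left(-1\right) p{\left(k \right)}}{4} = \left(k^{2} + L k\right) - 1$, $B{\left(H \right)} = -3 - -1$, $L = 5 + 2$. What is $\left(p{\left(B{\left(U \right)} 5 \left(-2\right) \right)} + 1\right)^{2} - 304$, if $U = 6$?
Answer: $4643721$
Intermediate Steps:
$L = 7$
$B{\left(H \right)} = -2$ ($B{\left(H \right)} = -3 + 1 = -2$)
$p{\left(k \right)} = 4 - 28 k - 4 k^{2}$ ($p{\left(k \right)} = - 4 \left(\left(k^{2} + 7 k\right) - 1\right) = - 4 \left(-1 + k^{2} + 7 k\right) = 4 - 28 k - 4 k^{2}$)
$\left(p{\left(B{\left(U \right)} 5 \left(-2\right) \right)} + 1\right)^{2} - 304 = \left(\left(4 - 28 \left(-2\right) 5 \left(-2\right) - 4 \left(\left(-2\right) 5 \left(-2\right)\right)^{2}\right) + 1\right)^{2} - 304 = \left(\left(4 - 28 \left(\left(-10\right) \left(-2\right)\right) - 4 \left(\left(-10\right) \left(-2\right)\right)^{2}\right) + 1\right)^{2} - 304 = \left(\left(4 - 560 - 4 \cdot 20^{2}\right) + 1\right)^{2} - 304 = \left(\left(4 - 560 - 1600\right) + 1\right)^{2} - 304 = \left(-2156 + 1\right)^{2} - 304 = \left(-2155\right)^{2} - 304 = 4644025 - 304 = 4643721$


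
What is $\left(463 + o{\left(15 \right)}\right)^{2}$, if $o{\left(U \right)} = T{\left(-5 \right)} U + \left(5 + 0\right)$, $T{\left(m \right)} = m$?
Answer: $154449$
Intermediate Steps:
$o{\left(U \right)} = 5 - 5 U$ ($o{\left(U \right)} = - 5 U + \left(5 + 0\right) = - 5 U + 5 = 5 - 5 U$)
$\left(463 + o{\left(15 \right)}\right)^{2} = \left(463 + \left(5 - 75\right)\right)^{2} = \left(463 - 70\right)^{2} = 393^{2} = 154449$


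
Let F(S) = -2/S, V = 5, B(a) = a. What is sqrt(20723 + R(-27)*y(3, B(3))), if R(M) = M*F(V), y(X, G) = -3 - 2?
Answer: sqrt(20669) ≈ 143.77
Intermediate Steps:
y(X, G) = -5
R(M) = -2*M/5 (R(M) = M*(-2/5) = -2*M/5)
sqrt(20723 + R(-27)*y(3, B(3))) = sqrt(20723 - 2/5*(-27)*(-5)) = sqrt(20723 + (54/5)*(-5)) = sqrt(20723 - 54) = sqrt(20669)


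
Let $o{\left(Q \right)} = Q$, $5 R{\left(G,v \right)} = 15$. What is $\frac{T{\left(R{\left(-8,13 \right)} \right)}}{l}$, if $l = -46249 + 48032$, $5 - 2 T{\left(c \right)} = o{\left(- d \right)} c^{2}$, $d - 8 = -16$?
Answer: $- \frac{67}{3566} \approx -0.018789$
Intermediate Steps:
$d = -8$ ($d = 8 - 16 = -8$)
$R{\left(G,v \right)} = 3$ ($R{\left(G,v \right)} = \frac{1}{5} \cdot 15 = 3$)
$T{\left(c \right)} = \frac{5}{2} - 4 c^{2}$ ($T{\left(c \right)} = \frac{5}{2} - \frac{\left(-1\right) \left(-8\right) c^{2}}{2} = \frac{5}{2} - \frac{8 c^{2}}{2} = \frac{5}{2} - 4 c^{2}$)
$l = 1783$
$\frac{T{\left(R{\left(-8,13 \right)} \right)}}{l} = \frac{\frac{5}{2} - 4 \cdot 3^{2}}{1783} = \left(\frac{5}{2} - 36\right) \frac{1}{1783} = \left(- \frac{67}{2}\right) \frac{1}{1783} = - \frac{67}{3566}$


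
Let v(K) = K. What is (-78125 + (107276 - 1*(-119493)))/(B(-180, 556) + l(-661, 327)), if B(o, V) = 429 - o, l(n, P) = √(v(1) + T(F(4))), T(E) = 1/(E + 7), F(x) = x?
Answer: 331922052/1359893 - 99096*√33/1359893 ≈ 243.66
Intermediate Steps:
T(E) = 1/(7 + E)
l(n, P) = 2*√33/11 (l(n, P) = √(1 + 1/(7 + 4)) = √(1 + 1/11) = √(12/11) = 2*√33/11)
(-78125 + (107276 - 1*(-119493)))/(B(-180, 556) + l(-661, 327)) = (-78125 + (107276 - 1*(-119493)))/((429 - 1*(-180)) + 2*√33/11) = (-78125 + (107276 + 119493))/((429 + 180) + 2*√33/11) = (-78125 + 226769)/(609 + 2*√33/11) = 148644/(609 + 2*√33/11)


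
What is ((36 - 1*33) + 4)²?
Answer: 49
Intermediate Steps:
((36 - 1*33) + 4)² = ((36 - 33) + 4)² = (3 + 4)² = 7² = 49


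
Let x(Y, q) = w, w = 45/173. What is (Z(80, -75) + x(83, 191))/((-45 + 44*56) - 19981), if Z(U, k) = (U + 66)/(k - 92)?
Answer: 17743/507383742 ≈ 3.4970e-5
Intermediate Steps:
w = 45/173 (w = 45*(1/173) = 45/173 ≈ 0.26012)
x(Y, q) = 45/173
Z(U, k) = (66 + U)/(-92 + k)
(Z(80, -75) + x(83, 191))/((-45 + 44*56) - 19981) = ((66 + 80)/(-92 - 75) + 45/173)/((-45 + 44*56) - 19981) = (146/(-167) + 45/173)/((-45 + 2464) - 19981) = (-1/167*146 + 45/173)/(2419 - 19981) = (-146/167 + 45/173)/(-17562) = -17743/28891*(-1/17562) = 17743/507383742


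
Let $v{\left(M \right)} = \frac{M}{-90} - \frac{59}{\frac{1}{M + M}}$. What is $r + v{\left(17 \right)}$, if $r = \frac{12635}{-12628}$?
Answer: $- \frac{162943639}{81180} \approx -2007.2$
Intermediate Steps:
$v{\left(M \right)} = - \frac{10621 M}{90}$ ($v{\left(M \right)} = M \left(- \frac{1}{90}\right) - \frac{59}{\frac{1}{2 M}} = - \frac{M}{90} - \frac{59}{\frac{1}{2} \frac{1}{M}} = - \frac{M}{90} - 59 \cdot 2 M = - \frac{M}{90} - 118 M = - \frac{10621 M}{90}$)
$r = - \frac{1805}{1804}$ ($r = 12635 \left(- \frac{1}{12628}\right) = - \frac{1805}{1804} \approx -1.0006$)
$r + v{\left(17 \right)} = - \frac{1805}{1804} - \frac{180557}{90} = - \frac{162943639}{81180}$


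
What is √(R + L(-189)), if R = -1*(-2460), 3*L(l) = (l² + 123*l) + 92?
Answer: √59838/3 ≈ 81.539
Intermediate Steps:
L(l) = 92/3 + 41*l + l²/3 (L(l) = ((l² + 123*l) + 92)/3 = (92 + l² + 123*l)/3 = 92/3 + 41*l + l²/3)
R = 2460
√(R + L(-189)) = √(2460 + (92/3 + 41*(-189) + (⅓)*(-189)²)) = √(2460 + (92/3 - 7749 + (⅓)*35721)) = √(2460 + (92/3 - 7749 + 11907)) = √(2460 + 12566/3) = √(19946/3) = √59838/3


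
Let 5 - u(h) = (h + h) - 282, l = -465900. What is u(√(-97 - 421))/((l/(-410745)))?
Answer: 7858921/31060 - 27383*I*√518/15530 ≈ 253.02 - 40.13*I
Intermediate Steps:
u(h) = 287 - 2*h (u(h) = 5 - ((h + h) - 282) = 5 - (2*h - 282) = 5 - (-282 + 2*h) = 5 + (282 - 2*h) = 287 - 2*h)
u(√(-97 - 421))/((l/(-410745))) = (287 - 2*√(-97 - 421))/((-465900/(-410745))) = (287 - 2*I*√518)/((-465900*(-1/410745))) = (287 - 2*I*√518)/(31060/27383) = (287 - 2*I*√518)*(27383/31060) = 7858921/31060 - 27383*I*√518/15530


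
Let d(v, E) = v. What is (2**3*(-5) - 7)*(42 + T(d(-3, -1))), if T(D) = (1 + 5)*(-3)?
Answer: -1128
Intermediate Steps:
T(D) = -18 (T(D) = 6*(-3) = -18)
(2**3*(-5) - 7)*(42 + T(d(-3, -1))) = (2**3*(-5) - 7)*(42 - 18) = (8*(-5) - 7)*24 = (-40 - 7)*24 = -47*24 = -1128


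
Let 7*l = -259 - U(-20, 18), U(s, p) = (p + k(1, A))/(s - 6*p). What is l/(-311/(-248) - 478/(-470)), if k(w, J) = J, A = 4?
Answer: -120676025/7411992 ≈ -16.281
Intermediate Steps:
U(s, p) = (4 + p)/(s - 6*p) (U(s, p) = (p + 4)/(s - 6*p) = (4 + p)/(s - 6*p))
l = -16565/448 (l = (-259 - (-4 - 1*18)/(-1*(-20) + 6*18))/7 = (-259 - (-4 - 18)/(20 + 108))/7 = (-259 - (-22)/128)/7 = (-259 - 1*(-11/64))/7 = (-259 + 11/64)/7 = (⅐)*(-16565/64) = -16565/448 ≈ -36.975)
l/(-311/(-248) - 478/(-470)) = -16565/(448*(-311/(-248) - 478/(-470))) = -16565/(448*(-311*(-1/248) - 478*(-1/470))) = -16565/(448*(311/248 + 239/235)) = -16565/(448*132357/58280) = -16565/448*58280/132357 = -120676025/7411992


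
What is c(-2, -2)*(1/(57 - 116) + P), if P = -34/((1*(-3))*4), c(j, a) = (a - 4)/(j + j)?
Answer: 997/236 ≈ 4.2246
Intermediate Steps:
c(j, a) = (-4 + a)/(2*j) (c(j, a) = (-4 + a)/((2*j)) = (-4 + a)*(1/(2*j)) = (-4 + a)/(2*j))
P = 17/6 (P = -34/((-3*4)) = -34/(-12) = -34*(-1/12) = 17/6 ≈ 2.8333)
c(-2, -2)*(1/(57 - 116) + P) = ((½)*(-4 - 2)/(-2))*(1/(57 - 116) + 17/6) = ((½)*(-½)*(-6))*(1/(-59) + 17/6) = 3*(-1/59 + 17/6)/2 = (3/2)*(997/354) = 997/236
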